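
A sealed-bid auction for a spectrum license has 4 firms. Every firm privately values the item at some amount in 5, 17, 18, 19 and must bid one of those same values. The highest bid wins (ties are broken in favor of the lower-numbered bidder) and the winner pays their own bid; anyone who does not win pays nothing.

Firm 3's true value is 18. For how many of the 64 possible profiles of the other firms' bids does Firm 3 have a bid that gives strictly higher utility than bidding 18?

Others bid (5, 5, 5): truth gives 0; bid 17 gives 1 > 0. Violating.
Others bid (5, 5, 17): truth gives 0; bid 17 gives 1 > 0. Violating.
Others bid (5, 5, 18): truth gives 0; no alternative beats it.
Others bid (5, 5, 19): truth gives 0; no alternative beats it.
(Checking all 64 profiles: 2 have a profitable deviation, 62 do not.)

2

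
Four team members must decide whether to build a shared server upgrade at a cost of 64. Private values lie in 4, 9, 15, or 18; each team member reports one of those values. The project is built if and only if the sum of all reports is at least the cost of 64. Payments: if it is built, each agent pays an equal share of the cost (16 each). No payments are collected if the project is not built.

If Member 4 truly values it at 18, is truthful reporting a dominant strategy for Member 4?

Yes

Check each profile of the others' reports and compare truth against every alternative report.
Others report (15, 15, 18): truth gives 2, best alternative gives 0.
Others report (15, 18, 15): truth gives 2, best alternative gives 0.
Others report (18, 15, 15): truth gives 2, best alternative gives 0.
Others report (15, 18, 18): truth gives 2, best alternative gives 2.
Others report (18, 15, 18): truth gives 2, best alternative gives 2.
Others report (18, 18, 15): truth gives 2, best alternative gives 2.
(Remaining 58 profiles checked similarly; truth is weakly best in each.)
In every case the truthful report is at least as good as any alternative, so it is a dominant strategy.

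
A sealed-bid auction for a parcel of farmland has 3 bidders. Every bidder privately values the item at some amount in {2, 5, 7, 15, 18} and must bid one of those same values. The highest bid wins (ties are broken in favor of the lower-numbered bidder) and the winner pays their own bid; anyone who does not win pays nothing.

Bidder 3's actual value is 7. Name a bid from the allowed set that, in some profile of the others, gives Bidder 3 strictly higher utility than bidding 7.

5

Suppose Bidder 1 bids 2 and Bidder 2 bids 2.
Bid 7: wins, pays 7, utility 7 - 7 = 0.
Bid 5: wins, pays 5, utility 7 - 5 = 2.
So bidding 5 beats truth here (2 > 0).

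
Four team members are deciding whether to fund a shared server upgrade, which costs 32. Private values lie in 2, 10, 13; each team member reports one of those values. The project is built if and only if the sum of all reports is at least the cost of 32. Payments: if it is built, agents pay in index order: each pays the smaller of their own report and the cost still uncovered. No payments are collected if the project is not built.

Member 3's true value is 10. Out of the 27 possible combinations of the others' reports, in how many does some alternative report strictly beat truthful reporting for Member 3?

Others report (10, 10, 10): truth gives 0; report 2 gives 8 > 0. Violating.
Others report (10, 10, 13): truth gives 0; report 2 gives 8 > 0. Violating.
Others report (10, 13, 10): truth gives 1; report 2 gives 8 > 1. Violating.
Others report (10, 13, 13): truth gives 1; report 2 gives 8 > 1. Violating.
Others report (2, 2, 2): truth gives 0; no alternative beats it.
Others report (2, 2, 10): truth gives 0; no alternative beats it.
(Checking all 27 profiles: 8 have a profitable deviation, 19 do not.)

8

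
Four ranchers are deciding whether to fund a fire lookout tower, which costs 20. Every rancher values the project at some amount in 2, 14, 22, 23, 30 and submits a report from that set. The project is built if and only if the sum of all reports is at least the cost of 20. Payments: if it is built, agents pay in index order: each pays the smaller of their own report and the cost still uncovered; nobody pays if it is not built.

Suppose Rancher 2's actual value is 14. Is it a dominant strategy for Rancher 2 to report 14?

Consider the case where Rancher 1 reports 2, Rancher 3 reports 2 and Rancher 4 reports 14.
Truthful report 14: project built, pays 14, utility 14 - 14 = 0.
Report 2 instead: project built, pays 2, utility 14 - 2 = 12.
Since 12 > 0, reporting 2 is strictly better here, so truthful reporting is not dominant.

No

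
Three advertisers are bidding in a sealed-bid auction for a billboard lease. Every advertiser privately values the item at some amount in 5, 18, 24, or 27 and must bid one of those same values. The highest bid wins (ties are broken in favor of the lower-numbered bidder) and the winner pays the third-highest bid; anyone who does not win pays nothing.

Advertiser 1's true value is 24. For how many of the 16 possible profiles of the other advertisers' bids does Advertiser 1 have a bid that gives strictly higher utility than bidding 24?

Others bid (5, 27): truth gives 0; bid 27 gives 19 > 0. Violating.
Others bid (18, 27): truth gives 0; bid 27 gives 6 > 0. Violating.
Others bid (27, 5): truth gives 0; bid 27 gives 19 > 0. Violating.
Others bid (27, 18): truth gives 0; bid 27 gives 6 > 0. Violating.
Others bid (5, 5): truth gives 19; no alternative beats it.
Others bid (5, 18): truth gives 19; no alternative beats it.
(Checking all 16 profiles: 4 have a profitable deviation, 12 do not.)

4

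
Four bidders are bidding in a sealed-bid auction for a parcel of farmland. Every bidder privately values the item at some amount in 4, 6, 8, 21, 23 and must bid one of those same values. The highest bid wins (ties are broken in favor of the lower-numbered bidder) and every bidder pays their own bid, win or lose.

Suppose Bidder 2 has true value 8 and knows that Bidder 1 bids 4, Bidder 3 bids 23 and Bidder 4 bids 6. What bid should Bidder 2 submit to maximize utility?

4

Bid 4: loses but pays 4, utility -4.
Bid 6: loses but pays 6, utility -6.
Bid 8: loses but pays 8, utility -8.
Bid 21: loses but pays 21, utility -21.
Bid 23: wins, pays 23, utility 8 - 23 = -15.
The best choice is 4 with utility -4.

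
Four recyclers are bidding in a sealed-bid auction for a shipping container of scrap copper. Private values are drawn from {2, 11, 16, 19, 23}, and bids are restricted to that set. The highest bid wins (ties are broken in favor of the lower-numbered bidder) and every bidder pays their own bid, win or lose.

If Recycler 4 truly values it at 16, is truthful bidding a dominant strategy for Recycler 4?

Consider the case where Recycler 1 bids 2, Recycler 2 bids 2 and Recycler 3 bids 2.
Truthful bid 16: wins, pays 16, utility 16 - 16 = 0.
Bid 11 instead: wins, pays 11, utility 16 - 11 = 5.
Since 5 > 0, bidding 11 is strictly better here, so truthful bidding is not dominant.

No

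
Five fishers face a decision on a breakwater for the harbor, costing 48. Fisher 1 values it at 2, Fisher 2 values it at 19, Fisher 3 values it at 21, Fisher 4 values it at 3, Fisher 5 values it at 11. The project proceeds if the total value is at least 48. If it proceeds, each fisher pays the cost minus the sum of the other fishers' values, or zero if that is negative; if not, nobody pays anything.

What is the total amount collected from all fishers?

Total value 56 ≥ cost 48, so it is built.
Fisher 1: others sum to 54; max(0, 48 - 54) = 0.
Fisher 2: others sum to 37; max(0, 48 - 37) = 11.
Fisher 3: others sum to 35; max(0, 48 - 35) = 13.
Fisher 4: others sum to 53; max(0, 48 - 53) = 0.
Fisher 5: others sum to 45; max(0, 48 - 45) = 3.
Total collected = 0 + 11 + 13 + 0 + 3 = 27.

27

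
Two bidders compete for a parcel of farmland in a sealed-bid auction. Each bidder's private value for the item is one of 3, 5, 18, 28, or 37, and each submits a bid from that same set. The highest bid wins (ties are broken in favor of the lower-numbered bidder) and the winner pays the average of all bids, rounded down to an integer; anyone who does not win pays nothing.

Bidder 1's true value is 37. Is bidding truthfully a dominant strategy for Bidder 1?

Consider the case where Bidder 2 bids 3.
Truthful bid 37: wins, pays 20, utility 37 - 20 = 17.
Bid 3 instead: wins, pays 3, utility 37 - 3 = 34.
Since 34 > 17, bidding 3 is strictly better here, so truthful bidding is not dominant.

No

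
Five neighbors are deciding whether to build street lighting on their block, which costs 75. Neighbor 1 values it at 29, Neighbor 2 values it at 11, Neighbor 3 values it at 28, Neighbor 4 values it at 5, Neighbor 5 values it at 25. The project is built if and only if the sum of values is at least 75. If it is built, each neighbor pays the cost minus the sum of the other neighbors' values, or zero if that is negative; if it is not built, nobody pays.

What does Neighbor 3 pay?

Total value 98 ≥ cost 75, so the project is built.
The other neighbors' values sum to 70.
Cost minus that sum is 75 - 70 = 5.

5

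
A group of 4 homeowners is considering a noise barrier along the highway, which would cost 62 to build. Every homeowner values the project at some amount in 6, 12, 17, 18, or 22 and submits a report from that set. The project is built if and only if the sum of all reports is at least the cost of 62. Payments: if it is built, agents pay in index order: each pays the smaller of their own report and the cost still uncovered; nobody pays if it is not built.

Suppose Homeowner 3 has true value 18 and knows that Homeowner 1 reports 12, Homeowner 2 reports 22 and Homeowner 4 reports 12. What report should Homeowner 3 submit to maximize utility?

17

Report 6: project not built, utility 0.
Report 12: project not built, utility 0.
Report 17: project built, pays 17, utility 18 - 17 = 1.
Report 18: project built, pays 18, utility 18 - 18 = 0.
Report 22: project built, pays 22, utility 18 - 22 = -4.
The best choice is 17 with utility 1.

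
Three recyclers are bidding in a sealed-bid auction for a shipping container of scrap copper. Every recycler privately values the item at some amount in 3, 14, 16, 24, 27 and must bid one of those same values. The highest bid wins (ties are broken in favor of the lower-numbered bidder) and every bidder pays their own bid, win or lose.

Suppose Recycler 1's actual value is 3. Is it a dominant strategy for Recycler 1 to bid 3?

Yes

Check each profile of the others' bids and compare truth against every alternative bid.
Others bid (3, 3): truth gives 0, best alternative gives -11.
Others bid (3, 24): truth gives -3, best alternative gives -14.
Others bid (3, 27): truth gives -3, best alternative gives -14.
Others bid (14, 24): truth gives -3, best alternative gives -14.
Others bid (14, 27): truth gives -3, best alternative gives -14.
Others bid (16, 24): truth gives -3, best alternative gives -14.
(Remaining 19 profiles checked similarly; truth is weakly best in each.)
In every case the truthful bid is at least as good as any alternative, so it is a dominant strategy.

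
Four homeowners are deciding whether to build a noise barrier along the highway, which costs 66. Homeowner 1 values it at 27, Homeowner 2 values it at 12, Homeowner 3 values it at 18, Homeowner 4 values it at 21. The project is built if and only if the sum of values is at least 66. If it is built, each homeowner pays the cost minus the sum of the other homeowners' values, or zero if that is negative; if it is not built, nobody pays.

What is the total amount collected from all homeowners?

30

Total value 78 ≥ cost 66, so it is built.
Homeowner 1: others sum to 51; max(0, 66 - 51) = 15.
Homeowner 2: others sum to 66; max(0, 66 - 66) = 0.
Homeowner 3: others sum to 60; max(0, 66 - 60) = 6.
Homeowner 4: others sum to 57; max(0, 66 - 57) = 9.
Total collected = 15 + 0 + 6 + 9 = 30.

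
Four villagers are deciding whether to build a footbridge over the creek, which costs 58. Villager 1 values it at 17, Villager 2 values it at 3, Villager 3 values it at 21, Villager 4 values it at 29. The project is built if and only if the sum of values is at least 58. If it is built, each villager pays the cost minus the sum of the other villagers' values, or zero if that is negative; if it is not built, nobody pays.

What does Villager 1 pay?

Total value 70 ≥ cost 58, so the project is built.
The other villagers' values sum to 53.
Cost minus that sum is 58 - 53 = 5.

5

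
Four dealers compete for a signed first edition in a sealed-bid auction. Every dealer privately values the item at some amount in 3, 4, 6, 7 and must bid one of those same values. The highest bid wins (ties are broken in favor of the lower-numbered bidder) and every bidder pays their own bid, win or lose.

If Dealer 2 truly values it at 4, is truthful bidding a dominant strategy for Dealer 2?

Consider the case where Dealer 1 bids 3, Dealer 3 bids 3 and Dealer 4 bids 6.
Truthful bid 4: loses but pays 4, utility -4.
Bid 3 instead: loses but pays 3, utility -3.
Since -3 > -4, bidding 3 is strictly better here, so truthful bidding is not dominant.

No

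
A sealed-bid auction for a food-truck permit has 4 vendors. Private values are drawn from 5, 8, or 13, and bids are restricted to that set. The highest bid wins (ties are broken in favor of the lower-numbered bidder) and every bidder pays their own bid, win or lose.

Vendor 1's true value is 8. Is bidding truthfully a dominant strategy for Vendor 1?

Consider the case where Vendor 2 bids 5, Vendor 3 bids 5 and Vendor 4 bids 5.
Truthful bid 8: wins, pays 8, utility 8 - 8 = 0.
Bid 5 instead: wins, pays 5, utility 8 - 5 = 3.
Since 3 > 0, bidding 5 is strictly better here, so truthful bidding is not dominant.

No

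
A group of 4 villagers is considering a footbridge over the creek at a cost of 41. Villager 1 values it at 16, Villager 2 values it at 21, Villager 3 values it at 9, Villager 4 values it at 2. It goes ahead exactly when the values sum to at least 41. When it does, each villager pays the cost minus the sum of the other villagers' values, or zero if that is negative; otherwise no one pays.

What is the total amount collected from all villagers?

25

Total value 48 ≥ cost 41, so it is built.
Villager 1: others sum to 32; max(0, 41 - 32) = 9.
Villager 2: others sum to 27; max(0, 41 - 27) = 14.
Villager 3: others sum to 39; max(0, 41 - 39) = 2.
Villager 4: others sum to 46; max(0, 41 - 46) = 0.
Total collected = 9 + 14 + 2 + 0 = 25.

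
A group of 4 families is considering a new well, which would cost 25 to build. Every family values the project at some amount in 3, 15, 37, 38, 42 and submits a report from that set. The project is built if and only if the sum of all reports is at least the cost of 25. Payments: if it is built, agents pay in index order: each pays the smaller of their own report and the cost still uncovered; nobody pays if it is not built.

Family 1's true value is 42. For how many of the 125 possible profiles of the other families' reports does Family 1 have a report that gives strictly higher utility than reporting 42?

124

Others report (3, 3, 15): truth gives 17; report 15 gives 27 > 17. Violating.
Others report (3, 3, 37): truth gives 17; report 3 gives 39 > 17. Violating.
Others report (3, 3, 38): truth gives 17; report 3 gives 39 > 17. Violating.
Others report (3, 3, 42): truth gives 17; report 3 gives 39 > 17. Violating.
Others report (3, 3, 3): truth gives 17; no alternative beats it.
(Checking all 125 profiles: 124 have a profitable deviation, 1 does not.)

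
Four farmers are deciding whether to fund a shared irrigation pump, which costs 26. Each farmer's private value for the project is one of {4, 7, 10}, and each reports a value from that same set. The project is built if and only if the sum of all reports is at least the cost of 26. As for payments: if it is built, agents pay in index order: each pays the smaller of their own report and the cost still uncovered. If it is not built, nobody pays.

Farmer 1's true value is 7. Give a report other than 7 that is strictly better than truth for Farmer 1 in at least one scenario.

4

Suppose Farmer 2 reports 4, Farmer 3 reports 10 and Farmer 4 reports 10.
Report 7: project built, pays 7, utility 7 - 7 = 0.
Report 4: project built, pays 4, utility 7 - 4 = 3.
So reporting 4 beats truth here (3 > 0).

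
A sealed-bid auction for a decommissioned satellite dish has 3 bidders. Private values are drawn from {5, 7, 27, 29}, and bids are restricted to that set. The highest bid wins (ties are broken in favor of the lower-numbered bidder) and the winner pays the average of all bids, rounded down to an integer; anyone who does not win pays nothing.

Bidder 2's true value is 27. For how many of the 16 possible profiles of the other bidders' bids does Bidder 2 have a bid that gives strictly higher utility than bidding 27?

6

Others bid (5, 5): truth gives 15; bid 7 gives 22 > 15. Violating.
Others bid (5, 7): truth gives 14; bid 7 gives 21 > 14. Violating.
Others bid (5, 29): truth gives 0; bid 29 gives 6 > 0. Violating.
Others bid (7, 29): truth gives 0; bid 29 gives 6 > 0. Violating.
Others bid (5, 27): truth gives 8; no alternative beats it.
Others bid (7, 5): truth gives 14; no alternative beats it.
(Checking all 16 profiles: 6 have a profitable deviation, 10 do not.)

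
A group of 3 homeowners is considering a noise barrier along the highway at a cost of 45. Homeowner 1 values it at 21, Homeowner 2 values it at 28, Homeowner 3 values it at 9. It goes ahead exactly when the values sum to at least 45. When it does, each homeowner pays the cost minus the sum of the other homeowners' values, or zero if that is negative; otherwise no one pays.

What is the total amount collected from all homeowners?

Total value 58 ≥ cost 45, so it is built.
Homeowner 1: others sum to 37; max(0, 45 - 37) = 8.
Homeowner 2: others sum to 30; max(0, 45 - 30) = 15.
Homeowner 3: others sum to 49; max(0, 45 - 49) = 0.
Total collected = 8 + 15 + 0 = 23.

23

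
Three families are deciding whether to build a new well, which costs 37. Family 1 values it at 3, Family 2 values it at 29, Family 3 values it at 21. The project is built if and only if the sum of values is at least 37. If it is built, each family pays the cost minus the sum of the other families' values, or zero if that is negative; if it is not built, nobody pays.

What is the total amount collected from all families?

Total value 53 ≥ cost 37, so it is built.
Family 1: others sum to 50; max(0, 37 - 50) = 0.
Family 2: others sum to 24; max(0, 37 - 24) = 13.
Family 3: others sum to 32; max(0, 37 - 32) = 5.
Total collected = 0 + 13 + 5 = 18.

18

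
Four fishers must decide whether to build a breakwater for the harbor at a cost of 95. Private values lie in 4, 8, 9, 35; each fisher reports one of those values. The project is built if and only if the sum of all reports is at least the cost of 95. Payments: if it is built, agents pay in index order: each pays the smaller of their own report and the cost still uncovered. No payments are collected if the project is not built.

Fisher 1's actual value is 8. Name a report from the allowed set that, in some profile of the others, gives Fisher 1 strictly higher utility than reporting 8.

Suppose Fisher 2 reports 35, Fisher 3 reports 35 and Fisher 4 reports 35.
Report 8: project built, pays 8, utility 8 - 8 = 0.
Report 4: project built, pays 4, utility 8 - 4 = 4.
So reporting 4 beats truth here (4 > 0).

4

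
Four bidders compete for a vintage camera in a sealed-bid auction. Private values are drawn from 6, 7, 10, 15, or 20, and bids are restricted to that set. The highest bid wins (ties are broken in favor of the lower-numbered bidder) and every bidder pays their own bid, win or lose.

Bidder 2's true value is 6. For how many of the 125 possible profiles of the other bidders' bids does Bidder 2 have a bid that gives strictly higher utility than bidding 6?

Others bid (6, 6, 6): truth gives -6; bid 7 gives -1 > -6. Violating.
Others bid (6, 6, 7): truth gives -6; bid 7 gives -1 > -6. Violating.
Others bid (6, 6, 10): truth gives -6; bid 10 gives -4 > -6. Violating.
Others bid (6, 7, 6): truth gives -6; bid 7 gives -1 > -6. Violating.
Others bid (6, 6, 15): truth gives -6; no alternative beats it.
Others bid (6, 6, 20): truth gives -6; no alternative beats it.
(Checking all 125 profiles: 18 have a profitable deviation, 107 do not.)

18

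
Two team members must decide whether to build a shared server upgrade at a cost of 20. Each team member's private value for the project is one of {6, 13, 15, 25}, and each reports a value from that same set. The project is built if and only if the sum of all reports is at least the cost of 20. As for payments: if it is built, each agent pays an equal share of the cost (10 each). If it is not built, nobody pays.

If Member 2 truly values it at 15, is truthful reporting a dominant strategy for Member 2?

Check each profile of the others' reports and compare truth against every alternative report.
Others report (6): truth gives 5, best alternative gives 5.
Others report (13): truth gives 5, best alternative gives 5.
Others report (15): truth gives 5, best alternative gives 5.
Others report (25): truth gives 5, best alternative gives 5.
In every case the truthful report is at least as good as any alternative, so it is a dominant strategy.

Yes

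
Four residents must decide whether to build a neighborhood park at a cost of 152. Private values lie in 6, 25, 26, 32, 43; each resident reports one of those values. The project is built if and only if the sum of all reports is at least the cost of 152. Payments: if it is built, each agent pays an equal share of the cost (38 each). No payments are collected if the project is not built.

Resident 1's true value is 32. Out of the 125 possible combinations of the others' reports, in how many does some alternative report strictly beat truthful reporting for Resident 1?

1

Others report (43, 43, 43): truth gives -6; report 6 gives 0 > -6. Violating.
Others report (6, 6, 6): truth gives 0; no alternative beats it.
Others report (6, 6, 25): truth gives 0; no alternative beats it.
(Checking all 125 profiles: 1 has a profitable deviation, 124 do not.)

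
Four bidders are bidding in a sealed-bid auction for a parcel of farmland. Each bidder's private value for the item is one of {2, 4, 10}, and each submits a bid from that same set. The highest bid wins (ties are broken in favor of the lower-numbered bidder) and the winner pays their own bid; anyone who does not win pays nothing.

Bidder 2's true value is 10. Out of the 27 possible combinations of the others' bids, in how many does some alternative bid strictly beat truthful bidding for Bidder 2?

4

Others bid (2, 2, 2): truth gives 0; bid 4 gives 6 > 0. Violating.
Others bid (2, 2, 4): truth gives 0; bid 4 gives 6 > 0. Violating.
Others bid (2, 4, 2): truth gives 0; bid 4 gives 6 > 0. Violating.
Others bid (2, 4, 4): truth gives 0; bid 4 gives 6 > 0. Violating.
Others bid (2, 2, 10): truth gives 0; no alternative beats it.
Others bid (2, 4, 10): truth gives 0; no alternative beats it.
(Checking all 27 profiles: 4 have a profitable deviation, 23 do not.)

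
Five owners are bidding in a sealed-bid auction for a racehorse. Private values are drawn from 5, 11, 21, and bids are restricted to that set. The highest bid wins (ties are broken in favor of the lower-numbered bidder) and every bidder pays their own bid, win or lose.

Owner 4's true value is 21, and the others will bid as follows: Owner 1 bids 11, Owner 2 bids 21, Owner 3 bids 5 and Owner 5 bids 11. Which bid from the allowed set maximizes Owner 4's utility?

Bid 5: loses but pays 5, utility -5.
Bid 11: loses but pays 11, utility -11.
Bid 21: loses but pays 21, utility -21.
The best choice is 5 with utility -5.

5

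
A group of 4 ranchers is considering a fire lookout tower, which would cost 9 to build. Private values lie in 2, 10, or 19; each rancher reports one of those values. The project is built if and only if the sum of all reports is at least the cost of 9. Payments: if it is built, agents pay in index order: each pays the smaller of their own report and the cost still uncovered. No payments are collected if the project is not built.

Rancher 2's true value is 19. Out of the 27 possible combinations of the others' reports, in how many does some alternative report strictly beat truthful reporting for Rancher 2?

Others report (2, 2, 10): truth gives 12; report 2 gives 17 > 12. Violating.
Others report (2, 2, 19): truth gives 12; report 2 gives 17 > 12. Violating.
Others report (2, 10, 2): truth gives 12; report 2 gives 17 > 12. Violating.
Others report (2, 10, 10): truth gives 12; report 2 gives 17 > 12. Violating.
Others report (2, 2, 2): truth gives 12; no alternative beats it.
Others report (10, 2, 2): truth gives 19; no alternative beats it.
(Checking all 27 profiles: 8 have a profitable deviation, 19 do not.)

8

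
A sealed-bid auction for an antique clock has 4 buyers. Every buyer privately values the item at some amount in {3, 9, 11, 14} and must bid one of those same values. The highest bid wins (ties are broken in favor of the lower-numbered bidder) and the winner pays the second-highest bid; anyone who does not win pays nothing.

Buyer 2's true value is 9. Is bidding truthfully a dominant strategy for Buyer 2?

Check each profile of the others' bids and compare truth against every alternative bid.
Others bid (3, 3, 3): truth gives 6, best alternative gives 6.
Others bid (3, 3, 9): truth gives 0, best alternative gives 0.
Others bid (3, 3, 11): truth gives 0, best alternative gives 0.
Others bid (3, 3, 14): truth gives 0, best alternative gives 0.
Others bid (3, 9, 3): truth gives 0, best alternative gives 0.
Others bid (3, 9, 9): truth gives 0, best alternative gives 0.
(Remaining 58 profiles checked similarly; truth is weakly best in each.)
In every case the truthful bid is at least as good as any alternative, so it is a dominant strategy.

Yes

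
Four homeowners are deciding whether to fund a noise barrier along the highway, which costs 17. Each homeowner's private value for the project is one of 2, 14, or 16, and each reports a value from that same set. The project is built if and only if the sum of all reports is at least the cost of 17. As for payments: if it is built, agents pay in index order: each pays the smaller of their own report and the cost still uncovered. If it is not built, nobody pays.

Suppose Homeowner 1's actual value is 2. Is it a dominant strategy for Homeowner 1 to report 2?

Yes

Check each profile of the others' reports and compare truth against every alternative report.
Others report (2, 2, 2): truth gives 0, best alternative gives -12.
Others report (2, 2, 14): truth gives 0, best alternative gives -12.
Others report (2, 2, 16): truth gives 0, best alternative gives -12.
Others report (2, 14, 2): truth gives 0, best alternative gives -12.
Others report (2, 14, 14): truth gives 0, best alternative gives -12.
Others report (2, 14, 16): truth gives 0, best alternative gives -12.
(Remaining 21 profiles checked similarly; truth is weakly best in each.)
In every case the truthful report is at least as good as any alternative, so it is a dominant strategy.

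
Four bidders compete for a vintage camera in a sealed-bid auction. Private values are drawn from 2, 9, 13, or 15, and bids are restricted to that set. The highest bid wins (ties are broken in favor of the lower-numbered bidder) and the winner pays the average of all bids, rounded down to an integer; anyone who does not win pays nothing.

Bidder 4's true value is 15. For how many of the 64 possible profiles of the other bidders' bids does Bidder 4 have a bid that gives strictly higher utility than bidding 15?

4

Others bid (2, 2, 2): truth gives 10; bid 9 gives 12 > 10. Violating.
Others bid (2, 2, 9): truth gives 8; bid 13 gives 9 > 8. Violating.
Others bid (2, 9, 2): truth gives 8; bid 13 gives 9 > 8. Violating.
Others bid (9, 2, 2): truth gives 8; bid 13 gives 9 > 8. Violating.
Others bid (2, 2, 13): truth gives 7; no alternative beats it.
Others bid (2, 2, 15): truth gives 0; no alternative beats it.
(Checking all 64 profiles: 4 have a profitable deviation, 60 do not.)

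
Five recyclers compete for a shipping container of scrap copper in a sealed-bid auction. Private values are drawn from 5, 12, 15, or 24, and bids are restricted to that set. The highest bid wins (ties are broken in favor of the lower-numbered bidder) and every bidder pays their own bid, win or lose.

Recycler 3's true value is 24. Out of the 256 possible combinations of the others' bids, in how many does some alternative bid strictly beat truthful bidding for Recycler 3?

148

Others bid (5, 5, 5, 5): truth gives 0; bid 12 gives 12 > 0. Violating.
Others bid (5, 5, 5, 12): truth gives 0; bid 12 gives 12 > 0. Violating.
Others bid (5, 5, 5, 15): truth gives 0; bid 15 gives 9 > 0. Violating.
Others bid (5, 5, 12, 5): truth gives 0; bid 12 gives 12 > 0. Violating.
Others bid (5, 5, 5, 24): truth gives 0; no alternative beats it.
Others bid (5, 5, 12, 24): truth gives 0; no alternative beats it.
(Checking all 256 profiles: 148 have a profitable deviation, 108 do not.)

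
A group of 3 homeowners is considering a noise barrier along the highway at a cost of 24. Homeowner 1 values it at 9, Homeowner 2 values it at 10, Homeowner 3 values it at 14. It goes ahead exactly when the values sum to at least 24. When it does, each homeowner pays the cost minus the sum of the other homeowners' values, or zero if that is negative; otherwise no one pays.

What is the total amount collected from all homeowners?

Total value 33 ≥ cost 24, so it is built.
Homeowner 1: others sum to 24; max(0, 24 - 24) = 0.
Homeowner 2: others sum to 23; max(0, 24 - 23) = 1.
Homeowner 3: others sum to 19; max(0, 24 - 19) = 5.
Total collected = 0 + 1 + 5 = 6.

6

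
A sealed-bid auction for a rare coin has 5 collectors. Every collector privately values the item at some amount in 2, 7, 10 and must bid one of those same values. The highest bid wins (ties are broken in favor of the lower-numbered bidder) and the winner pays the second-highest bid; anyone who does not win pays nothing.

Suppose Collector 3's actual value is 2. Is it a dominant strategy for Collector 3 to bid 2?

Check each profile of the others' bids and compare truth against every alternative bid.
Others bid (2, 2, 2, 7): truth gives 0, best alternative gives -5.
Others bid (2, 2, 7, 2): truth gives 0, best alternative gives -5.
Others bid (2, 2, 7, 7): truth gives 0, best alternative gives -5.
Others bid (2, 2, 2, 2): truth gives 0, best alternative gives 0.
Others bid (2, 2, 2, 10): truth gives 0, best alternative gives 0.
Others bid (2, 2, 7, 10): truth gives 0, best alternative gives 0.
(Remaining 75 profiles checked similarly; truth is weakly best in each.)
In every case the truthful bid is at least as good as any alternative, so it is a dominant strategy.

Yes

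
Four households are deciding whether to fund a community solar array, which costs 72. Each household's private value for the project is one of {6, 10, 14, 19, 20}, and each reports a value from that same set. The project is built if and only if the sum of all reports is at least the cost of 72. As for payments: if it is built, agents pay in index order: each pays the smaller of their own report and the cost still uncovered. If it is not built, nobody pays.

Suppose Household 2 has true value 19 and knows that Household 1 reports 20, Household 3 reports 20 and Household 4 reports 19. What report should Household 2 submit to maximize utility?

14

Report 6: project not built, utility 0.
Report 10: project not built, utility 0.
Report 14: project built, pays 14, utility 19 - 14 = 5.
Report 19: project built, pays 19, utility 19 - 19 = 0.
Report 20: project built, pays 20, utility 19 - 20 = -1.
The best choice is 14 with utility 5.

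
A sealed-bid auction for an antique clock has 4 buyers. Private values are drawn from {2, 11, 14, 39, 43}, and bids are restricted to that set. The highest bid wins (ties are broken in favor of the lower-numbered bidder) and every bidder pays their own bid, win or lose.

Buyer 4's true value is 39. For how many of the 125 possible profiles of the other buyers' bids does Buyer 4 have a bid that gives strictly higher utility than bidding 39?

Others bid (2, 2, 2): truth gives 0; bid 11 gives 28 > 0. Violating.
Others bid (2, 2, 11): truth gives 0; bid 14 gives 25 > 0. Violating.
Others bid (2, 2, 39): truth gives -39; bid 2 gives -2 > -39. Violating.
Others bid (2, 2, 43): truth gives -39; bid 2 gives -2 > -39. Violating.
Others bid (2, 2, 14): truth gives 0; no alternative beats it.
Others bid (2, 11, 14): truth gives 0; no alternative beats it.
(Checking all 125 profiles: 106 have a profitable deviation, 19 do not.)

106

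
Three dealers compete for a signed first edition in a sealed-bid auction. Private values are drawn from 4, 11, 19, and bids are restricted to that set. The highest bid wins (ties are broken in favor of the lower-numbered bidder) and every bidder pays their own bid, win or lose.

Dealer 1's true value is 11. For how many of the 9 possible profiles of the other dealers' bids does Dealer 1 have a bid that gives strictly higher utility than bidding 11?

6

Others bid (4, 4): truth gives 0; bid 4 gives 7 > 0. Violating.
Others bid (4, 19): truth gives -11; bid 4 gives -4 > -11. Violating.
Others bid (11, 19): truth gives -11; bid 4 gives -4 > -11. Violating.
Others bid (19, 4): truth gives -11; bid 4 gives -4 > -11. Violating.
Others bid (4, 11): truth gives 0; no alternative beats it.
Others bid (11, 4): truth gives 0; no alternative beats it.
(Checking all 9 profiles: 6 have a profitable deviation, 3 do not.)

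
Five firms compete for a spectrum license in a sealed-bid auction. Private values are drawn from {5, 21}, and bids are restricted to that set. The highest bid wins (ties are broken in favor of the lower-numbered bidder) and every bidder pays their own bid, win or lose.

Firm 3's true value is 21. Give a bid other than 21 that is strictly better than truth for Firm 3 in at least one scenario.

5

Suppose Firm 1 bids 5, Firm 2 bids 21, Firm 4 bids 5 and Firm 5 bids 5.
Bid 21: loses but pays 21, utility -21.
Bid 5: loses but pays 5, utility -5.
So bidding 5 beats truth here (-5 > -21).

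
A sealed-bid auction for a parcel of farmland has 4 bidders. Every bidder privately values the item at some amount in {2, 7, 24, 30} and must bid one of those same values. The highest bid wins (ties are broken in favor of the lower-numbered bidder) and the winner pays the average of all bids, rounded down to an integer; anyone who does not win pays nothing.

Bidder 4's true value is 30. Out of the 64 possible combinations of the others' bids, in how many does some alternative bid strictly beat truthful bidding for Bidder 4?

8

Others bid (2, 2, 2): truth gives 21; bid 7 gives 27 > 21. Violating.
Others bid (2, 2, 7): truth gives 20; bid 24 gives 22 > 20. Violating.
Others bid (2, 7, 2): truth gives 20; bid 24 gives 22 > 20. Violating.
Others bid (2, 7, 7): truth gives 19; bid 24 gives 20 > 19. Violating.
Others bid (2, 2, 24): truth gives 16; no alternative beats it.
Others bid (2, 2, 30): truth gives 0; no alternative beats it.
(Checking all 64 profiles: 8 have a profitable deviation, 56 do not.)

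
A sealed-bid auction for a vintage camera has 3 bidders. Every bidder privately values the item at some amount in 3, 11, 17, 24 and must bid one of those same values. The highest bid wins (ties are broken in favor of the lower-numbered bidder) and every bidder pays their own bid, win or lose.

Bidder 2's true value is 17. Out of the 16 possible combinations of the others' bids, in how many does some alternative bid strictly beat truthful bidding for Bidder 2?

Others bid (3, 3): truth gives 0; bid 11 gives 6 > 0. Violating.
Others bid (3, 11): truth gives 0; bid 11 gives 6 > 0. Violating.
Others bid (3, 24): truth gives -17; bid 3 gives -3 > -17. Violating.
Others bid (11, 24): truth gives -17; bid 3 gives -3 > -17. Violating.
Others bid (3, 17): truth gives 0; no alternative beats it.
Others bid (11, 3): truth gives 0; no alternative beats it.
(Checking all 16 profiles: 12 have a profitable deviation, 4 do not.)

12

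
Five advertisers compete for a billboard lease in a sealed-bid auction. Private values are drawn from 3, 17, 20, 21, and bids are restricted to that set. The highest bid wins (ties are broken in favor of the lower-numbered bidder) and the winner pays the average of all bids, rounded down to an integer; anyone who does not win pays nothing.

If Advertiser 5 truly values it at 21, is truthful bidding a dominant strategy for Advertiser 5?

Consider the case where Advertiser 1 bids 3, Advertiser 2 bids 3, Advertiser 3 bids 3 and Advertiser 4 bids 3.
Truthful bid 21: wins, pays 6, utility 21 - 6 = 15.
Bid 17 instead: wins, pays 5, utility 21 - 5 = 16.
Since 16 > 15, bidding 17 is strictly better here, so truthful bidding is not dominant.

No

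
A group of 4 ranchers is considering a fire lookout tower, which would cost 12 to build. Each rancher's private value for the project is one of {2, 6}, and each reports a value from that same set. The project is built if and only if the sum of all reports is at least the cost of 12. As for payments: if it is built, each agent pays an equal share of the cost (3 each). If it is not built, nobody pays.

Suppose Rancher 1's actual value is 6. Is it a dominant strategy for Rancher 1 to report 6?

Yes

Check each profile of the others' reports and compare truth against every alternative report.
Others report (2, 2, 2): truth gives 3, best alternative gives 0.
Others report (2, 2, 6): truth gives 3, best alternative gives 3.
Others report (2, 6, 2): truth gives 3, best alternative gives 3.
Others report (2, 6, 6): truth gives 3, best alternative gives 3.
Others report (6, 2, 2): truth gives 3, best alternative gives 3.
Others report (6, 2, 6): truth gives 3, best alternative gives 3.
(Remaining 2 profiles checked similarly; truth is weakly best in each.)
In every case the truthful report is at least as good as any alternative, so it is a dominant strategy.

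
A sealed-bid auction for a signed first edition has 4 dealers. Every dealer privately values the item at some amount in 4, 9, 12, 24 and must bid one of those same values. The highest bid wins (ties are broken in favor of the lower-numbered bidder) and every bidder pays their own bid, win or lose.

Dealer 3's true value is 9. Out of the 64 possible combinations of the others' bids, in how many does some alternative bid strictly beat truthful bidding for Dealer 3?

Others bid (4, 4, 12): truth gives -9; bid 12 gives -3 > -9. Violating.
Others bid (4, 4, 24): truth gives -9; bid 4 gives -4 > -9. Violating.
Others bid (4, 9, 4): truth gives -9; bid 12 gives -3 > -9. Violating.
Others bid (4, 9, 9): truth gives -9; bid 12 gives -3 > -9. Violating.
Others bid (4, 4, 4): truth gives 0; no alternative beats it.
Others bid (4, 4, 9): truth gives 0; no alternative beats it.
(Checking all 64 profiles: 62 have a profitable deviation, 2 do not.)

62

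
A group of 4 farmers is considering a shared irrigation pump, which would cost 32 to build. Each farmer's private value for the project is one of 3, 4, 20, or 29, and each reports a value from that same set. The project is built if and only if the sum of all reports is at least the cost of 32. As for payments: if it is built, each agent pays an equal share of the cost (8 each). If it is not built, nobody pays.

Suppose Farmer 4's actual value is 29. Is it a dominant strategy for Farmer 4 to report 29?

Check each profile of the others' reports and compare truth against every alternative report.
Others report (3, 3, 3): truth gives 21, best alternative gives 0.
Others report (3, 3, 4): truth gives 21, best alternative gives 0.
Others report (3, 4, 3): truth gives 21, best alternative gives 0.
Others report (3, 4, 4): truth gives 21, best alternative gives 0.
Others report (4, 3, 3): truth gives 21, best alternative gives 0.
Others report (4, 3, 4): truth gives 21, best alternative gives 0.
(Remaining 58 profiles checked similarly; truth is weakly best in each.)
In every case the truthful report is at least as good as any alternative, so it is a dominant strategy.

Yes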